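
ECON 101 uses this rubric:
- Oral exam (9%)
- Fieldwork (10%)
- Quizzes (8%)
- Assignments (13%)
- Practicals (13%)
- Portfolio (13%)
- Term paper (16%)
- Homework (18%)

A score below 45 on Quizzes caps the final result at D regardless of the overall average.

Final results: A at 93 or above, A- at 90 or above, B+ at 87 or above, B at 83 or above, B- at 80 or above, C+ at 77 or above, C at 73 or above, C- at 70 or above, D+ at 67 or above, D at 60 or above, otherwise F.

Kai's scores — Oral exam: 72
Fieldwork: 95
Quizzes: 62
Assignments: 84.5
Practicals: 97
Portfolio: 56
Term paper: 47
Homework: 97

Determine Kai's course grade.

C

Quizzes score 62 ≥ 45: minimum met.
Weighted total:
  Oral exam 72 × 0.09 = 6.48
  Fieldwork 95 × 0.1 = 9.5
  Quizzes 62 × 0.08 = 4.96
  Assignments 84.5 × 0.13 = 10.985
  Practicals 97 × 0.13 = 12.61
  Portfolio 56 × 0.13 = 7.28
  Term paper 47 × 0.16 = 7.52
  Homework 97 × 0.18 = 17.46
Sum = 76.795
76.795 is ≥ 73 and < 77 → C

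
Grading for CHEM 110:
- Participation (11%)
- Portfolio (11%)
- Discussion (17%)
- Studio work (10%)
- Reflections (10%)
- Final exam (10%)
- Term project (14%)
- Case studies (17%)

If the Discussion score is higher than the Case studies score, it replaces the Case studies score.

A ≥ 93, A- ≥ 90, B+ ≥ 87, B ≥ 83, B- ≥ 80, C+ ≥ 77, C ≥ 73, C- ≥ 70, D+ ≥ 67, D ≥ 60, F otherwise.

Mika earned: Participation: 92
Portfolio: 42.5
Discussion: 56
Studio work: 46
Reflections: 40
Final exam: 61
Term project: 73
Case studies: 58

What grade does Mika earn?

F

Discussion (56) ≤ Case studies (58), so Case studies stays at 58.
Weighted total:
  Participation 92 × 0.11 = 10.12
  Portfolio 42.5 × 0.11 = 4.675
  Discussion 56 × 0.17 = 9.52
  Studio work 46 × 0.1 = 4.6
  Reflections 40 × 0.1 = 4
  Final exam 61 × 0.1 = 6.1
  Term project 73 × 0.14 = 10.22
  Case studies 58 × 0.17 = 9.86
Sum = 59.095
59.095 < 60 → F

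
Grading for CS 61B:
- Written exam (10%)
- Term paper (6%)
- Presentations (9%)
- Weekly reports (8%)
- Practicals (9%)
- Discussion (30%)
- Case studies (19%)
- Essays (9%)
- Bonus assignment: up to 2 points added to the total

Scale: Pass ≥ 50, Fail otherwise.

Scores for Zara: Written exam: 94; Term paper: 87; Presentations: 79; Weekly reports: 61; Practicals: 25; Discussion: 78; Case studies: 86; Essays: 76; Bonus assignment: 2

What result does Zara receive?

Weighted total:
  Written exam 94 × 0.1 = 9.4
  Term paper 87 × 0.06 = 5.22
  Presentations 79 × 0.09 = 7.11
  Weekly reports 61 × 0.08 = 4.88
  Practicals 25 × 0.09 = 2.25
  Discussion 78 × 0.3 = 23.4
  Case studies 86 × 0.19 = 16.34
  Essays 76 × 0.09 = 6.84
Sum = 75.44
Bonus assignment: 75.44 + 2 = 77.44
77.44 ≥ 50 → Pass

Pass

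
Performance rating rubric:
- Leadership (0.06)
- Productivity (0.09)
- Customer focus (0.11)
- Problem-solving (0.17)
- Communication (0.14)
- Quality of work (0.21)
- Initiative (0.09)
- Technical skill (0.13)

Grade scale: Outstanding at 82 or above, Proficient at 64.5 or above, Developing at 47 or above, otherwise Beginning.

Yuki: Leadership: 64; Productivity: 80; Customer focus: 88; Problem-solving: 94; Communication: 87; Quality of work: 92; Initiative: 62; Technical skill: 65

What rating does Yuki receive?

Outstanding

Weighted total:
  Leadership 64 × 0.06 = 3.84
  Productivity 80 × 0.09 = 7.2
  Customer focus 88 × 0.11 = 9.68
  Problem-solving 94 × 0.17 = 15.98
  Communication 87 × 0.14 = 12.18
  Quality of work 92 × 0.21 = 19.32
  Initiative 62 × 0.09 = 5.58
  Technical skill 65 × 0.13 = 8.45
Sum = 82.23
82.23 ≥ 82 → Outstanding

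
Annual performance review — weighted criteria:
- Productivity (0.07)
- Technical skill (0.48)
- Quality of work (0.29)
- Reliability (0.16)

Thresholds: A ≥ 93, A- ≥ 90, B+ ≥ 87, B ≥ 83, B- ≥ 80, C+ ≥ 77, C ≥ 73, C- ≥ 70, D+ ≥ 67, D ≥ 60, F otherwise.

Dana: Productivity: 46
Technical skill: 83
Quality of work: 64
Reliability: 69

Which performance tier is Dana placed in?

Weighted total:
  Productivity 46 × 0.07 = 3.22
  Technical skill 83 × 0.48 = 39.84
  Quality of work 64 × 0.29 = 18.56
  Reliability 69 × 0.16 = 11.04
Sum = 72.66
72.66 is ≥ 70 and < 73 → C-

C-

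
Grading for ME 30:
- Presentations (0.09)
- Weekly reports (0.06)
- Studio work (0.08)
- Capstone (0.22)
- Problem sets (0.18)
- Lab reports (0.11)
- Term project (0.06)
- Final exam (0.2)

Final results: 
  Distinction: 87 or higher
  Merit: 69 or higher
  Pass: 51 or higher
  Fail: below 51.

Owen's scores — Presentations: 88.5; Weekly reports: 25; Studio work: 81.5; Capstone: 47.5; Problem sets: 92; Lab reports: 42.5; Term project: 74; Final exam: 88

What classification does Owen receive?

Merit

Weighted total:
  Presentations 88.5 × 0.09 = 7.965
  Weekly reports 25 × 0.06 = 1.5
  Studio work 81.5 × 0.08 = 6.52
  Capstone 47.5 × 0.22 = 10.45
  Problem sets 92 × 0.18 = 16.56
  Lab reports 42.5 × 0.11 = 4.675
  Term project 74 × 0.06 = 4.44
  Final exam 88 × 0.2 = 17.6
Sum = 69.71
69.71 is ≥ 69 and < 87 → Merit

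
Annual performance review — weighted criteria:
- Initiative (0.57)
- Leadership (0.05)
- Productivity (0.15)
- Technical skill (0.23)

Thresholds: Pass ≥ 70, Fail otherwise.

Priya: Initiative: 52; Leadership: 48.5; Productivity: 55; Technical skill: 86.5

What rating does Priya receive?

Fail

Weighted total:
  Initiative 52 × 0.57 = 29.64
  Leadership 48.5 × 0.05 = 2.425
  Productivity 55 × 0.15 = 8.25
  Technical skill 86.5 × 0.23 = 19.895
Sum = 60.21
60.21 < 70 → Fail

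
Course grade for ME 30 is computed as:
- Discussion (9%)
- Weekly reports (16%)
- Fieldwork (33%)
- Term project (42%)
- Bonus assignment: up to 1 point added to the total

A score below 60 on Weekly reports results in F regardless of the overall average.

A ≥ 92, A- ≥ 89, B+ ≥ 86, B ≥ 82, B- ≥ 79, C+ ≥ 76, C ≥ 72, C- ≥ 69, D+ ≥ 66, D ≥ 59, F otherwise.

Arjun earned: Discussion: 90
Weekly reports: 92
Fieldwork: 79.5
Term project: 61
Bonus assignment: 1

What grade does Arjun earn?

C

Weekly reports score 92 ≥ 60: minimum met.
Weighted total:
  Discussion 90 × 0.09 = 8.1
  Weekly reports 92 × 0.16 = 14.72
  Fieldwork 79.5 × 0.33 = 26.235
  Term project 61 × 0.42 = 25.62
Sum = 74.675
Bonus assignment: 74.675 + 1 = 75.675
75.675 is ≥ 72 and < 76 → C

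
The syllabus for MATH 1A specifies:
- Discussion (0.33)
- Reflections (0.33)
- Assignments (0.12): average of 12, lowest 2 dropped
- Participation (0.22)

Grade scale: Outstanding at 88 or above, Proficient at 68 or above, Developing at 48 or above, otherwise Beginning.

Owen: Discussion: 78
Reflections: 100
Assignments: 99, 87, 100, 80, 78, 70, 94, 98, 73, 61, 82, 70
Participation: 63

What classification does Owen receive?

Proficient

Assignments: drop 61, 70 → average of remaining 10 = 861/10 = 86.1
Weighted total:
  Discussion 78 × 0.33 = 25.74
  Reflections 100 × 0.33 = 33
  Assignments 86.1 × 0.12 = 10.332
  Participation 63 × 0.22 = 13.86
Sum = 82.932
82.932 is ≥ 68 and < 88 → Proficient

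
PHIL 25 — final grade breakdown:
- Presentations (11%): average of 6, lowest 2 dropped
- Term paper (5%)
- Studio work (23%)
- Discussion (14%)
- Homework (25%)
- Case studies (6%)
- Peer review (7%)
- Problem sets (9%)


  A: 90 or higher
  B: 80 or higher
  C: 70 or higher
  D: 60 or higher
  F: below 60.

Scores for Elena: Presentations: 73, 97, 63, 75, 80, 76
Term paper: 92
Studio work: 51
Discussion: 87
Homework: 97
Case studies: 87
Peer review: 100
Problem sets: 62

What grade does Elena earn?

Presentations: drop 63, 73 → average of remaining 4 = 328/4 = 82
Weighted total:
  Presentations 82 × 0.11 = 9.02
  Term paper 92 × 0.05 = 4.6
  Studio work 51 × 0.23 = 11.73
  Discussion 87 × 0.14 = 12.18
  Homework 97 × 0.25 = 24.25
  Case studies 87 × 0.06 = 5.22
  Peer review 100 × 0.07 = 7
  Problem sets 62 × 0.09 = 5.58
Sum = 79.58
79.58 is ≥ 70 and < 80 → C

C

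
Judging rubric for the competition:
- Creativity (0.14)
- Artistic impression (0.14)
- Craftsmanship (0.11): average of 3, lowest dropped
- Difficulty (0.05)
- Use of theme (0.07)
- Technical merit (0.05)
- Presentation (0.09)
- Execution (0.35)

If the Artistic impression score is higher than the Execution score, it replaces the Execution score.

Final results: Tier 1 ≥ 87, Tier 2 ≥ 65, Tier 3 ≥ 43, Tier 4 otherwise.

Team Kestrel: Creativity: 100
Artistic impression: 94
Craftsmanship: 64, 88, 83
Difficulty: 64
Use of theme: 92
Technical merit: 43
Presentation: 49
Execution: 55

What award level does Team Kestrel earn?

Tier 2

Craftsmanship: drop 64 → average of remaining 2 = 171/2 = 85.5
Artistic impression (94) > Execution (55), so Execution counts as 94.
Weighted total:
  Creativity 100 × 0.14 = 14
  Artistic impression 94 × 0.14 = 13.16
  Craftsmanship 85.5 × 0.11 = 9.405
  Difficulty 64 × 0.05 = 3.2
  Use of theme 92 × 0.07 = 6.44
  Technical merit 43 × 0.05 = 2.15
  Presentation 49 × 0.09 = 4.41
  Execution 94 × 0.35 = 32.9
Sum = 85.665
85.665 is ≥ 65 and < 87 → Tier 2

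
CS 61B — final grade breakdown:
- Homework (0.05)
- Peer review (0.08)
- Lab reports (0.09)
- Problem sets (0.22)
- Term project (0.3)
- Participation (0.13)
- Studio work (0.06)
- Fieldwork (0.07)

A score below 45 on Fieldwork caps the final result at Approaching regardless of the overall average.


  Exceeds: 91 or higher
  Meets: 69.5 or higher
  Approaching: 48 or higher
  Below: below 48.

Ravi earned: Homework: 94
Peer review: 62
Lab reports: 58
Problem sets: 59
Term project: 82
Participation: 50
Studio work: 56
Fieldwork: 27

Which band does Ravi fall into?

Fieldwork score 27 < 45: minimum not met.
Weighted total:
  Homework 94 × 0.05 = 4.7
  Peer review 62 × 0.08 = 4.96
  Lab reports 58 × 0.09 = 5.22
  Problem sets 59 × 0.22 = 12.98
  Term project 82 × 0.3 = 24.6
  Participation 50 × 0.13 = 6.5
  Studio work 56 × 0.06 = 3.36
  Fieldwork 27 × 0.07 = 1.89
Sum = 64.21
64.21 would be Approaching; cap at Approaching applies → Approaching.

Approaching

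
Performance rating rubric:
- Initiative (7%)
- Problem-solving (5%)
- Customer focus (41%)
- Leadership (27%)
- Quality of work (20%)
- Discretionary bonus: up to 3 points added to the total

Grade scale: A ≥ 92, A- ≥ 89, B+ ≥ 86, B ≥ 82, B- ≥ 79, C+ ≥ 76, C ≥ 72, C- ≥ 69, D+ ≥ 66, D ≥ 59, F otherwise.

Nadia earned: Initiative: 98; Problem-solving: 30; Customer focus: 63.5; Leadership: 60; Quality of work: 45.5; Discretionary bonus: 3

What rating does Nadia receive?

Weighted total:
  Initiative 98 × 0.07 = 6.86
  Problem-solving 30 × 0.05 = 1.5
  Customer focus 63.5 × 0.41 = 26.035
  Leadership 60 × 0.27 = 16.2
  Quality of work 45.5 × 0.2 = 9.1
Sum = 59.695
Discretionary bonus: 59.695 + 3 = 62.695
62.695 is ≥ 59 and < 66 → D

D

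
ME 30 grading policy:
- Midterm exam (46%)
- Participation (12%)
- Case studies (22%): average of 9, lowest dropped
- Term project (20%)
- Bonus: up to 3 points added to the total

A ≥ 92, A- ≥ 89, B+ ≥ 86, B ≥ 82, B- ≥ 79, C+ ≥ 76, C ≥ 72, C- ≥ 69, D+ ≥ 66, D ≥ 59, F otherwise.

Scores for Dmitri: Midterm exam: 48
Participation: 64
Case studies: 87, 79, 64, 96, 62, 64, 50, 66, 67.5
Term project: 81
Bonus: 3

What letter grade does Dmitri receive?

D

Case studies: drop 50 → average of remaining 8 = 585.5/8 = 73.1875
Weighted total:
  Midterm exam 48 × 0.46 = 22.08
  Participation 64 × 0.12 = 7.68
  Case studies 73.1875 × 0.22 = 16.10125
  Term project 81 × 0.2 = 16.2
Sum = 62.06125
Bonus: 62.06125 + 3 = 65.06125
65.06125 is ≥ 59 and < 66 → D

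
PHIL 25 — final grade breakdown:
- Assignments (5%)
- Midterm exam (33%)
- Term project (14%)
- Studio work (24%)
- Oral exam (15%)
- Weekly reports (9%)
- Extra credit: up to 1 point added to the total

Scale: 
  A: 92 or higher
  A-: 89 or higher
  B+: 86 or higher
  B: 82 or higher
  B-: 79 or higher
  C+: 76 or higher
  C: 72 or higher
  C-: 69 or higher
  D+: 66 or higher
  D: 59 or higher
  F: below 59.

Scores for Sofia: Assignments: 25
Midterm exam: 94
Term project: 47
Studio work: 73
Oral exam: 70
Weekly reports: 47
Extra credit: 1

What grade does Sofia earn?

C

Weighted total:
  Assignments 25 × 0.05 = 1.25
  Midterm exam 94 × 0.33 = 31.02
  Term project 47 × 0.14 = 6.58
  Studio work 73 × 0.24 = 17.52
  Oral exam 70 × 0.15 = 10.5
  Weekly reports 47 × 0.09 = 4.23
Sum = 71.1
Extra credit: 71.1 + 1 = 72.1
72.1 is ≥ 72 and < 76 → C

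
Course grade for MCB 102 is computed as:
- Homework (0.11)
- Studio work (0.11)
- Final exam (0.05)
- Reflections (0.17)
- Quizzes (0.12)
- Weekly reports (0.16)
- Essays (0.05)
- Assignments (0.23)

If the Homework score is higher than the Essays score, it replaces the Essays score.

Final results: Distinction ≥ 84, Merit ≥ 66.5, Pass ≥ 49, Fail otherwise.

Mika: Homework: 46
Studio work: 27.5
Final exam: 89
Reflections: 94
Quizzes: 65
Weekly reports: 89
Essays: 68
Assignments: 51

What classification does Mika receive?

Pass

Homework (46) ≤ Essays (68), so Essays stays at 68.
Weighted total:
  Homework 46 × 0.11 = 5.06
  Studio work 27.5 × 0.11 = 3.025
  Final exam 89 × 0.05 = 4.45
  Reflections 94 × 0.17 = 15.98
  Quizzes 65 × 0.12 = 7.8
  Weekly reports 89 × 0.16 = 14.24
  Essays 68 × 0.05 = 3.4
  Assignments 51 × 0.23 = 11.73
Sum = 65.685
65.685 is ≥ 49 and < 66.5 → Pass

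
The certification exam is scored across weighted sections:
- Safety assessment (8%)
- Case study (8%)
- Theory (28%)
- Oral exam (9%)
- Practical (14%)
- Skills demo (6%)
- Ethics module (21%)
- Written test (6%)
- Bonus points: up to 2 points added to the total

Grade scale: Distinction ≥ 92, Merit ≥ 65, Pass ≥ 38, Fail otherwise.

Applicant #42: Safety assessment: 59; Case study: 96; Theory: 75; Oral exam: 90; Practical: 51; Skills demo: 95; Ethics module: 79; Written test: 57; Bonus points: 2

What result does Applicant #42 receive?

Merit

Weighted total:
  Safety assessment 59 × 0.08 = 4.72
  Case study 96 × 0.08 = 7.68
  Theory 75 × 0.28 = 21
  Oral exam 90 × 0.09 = 8.1
  Practical 51 × 0.14 = 7.14
  Skills demo 95 × 0.06 = 5.7
  Ethics module 79 × 0.21 = 16.59
  Written test 57 × 0.06 = 3.42
Sum = 74.35
Bonus points: 74.35 + 2 = 76.35
76.35 is ≥ 65 and < 92 → Merit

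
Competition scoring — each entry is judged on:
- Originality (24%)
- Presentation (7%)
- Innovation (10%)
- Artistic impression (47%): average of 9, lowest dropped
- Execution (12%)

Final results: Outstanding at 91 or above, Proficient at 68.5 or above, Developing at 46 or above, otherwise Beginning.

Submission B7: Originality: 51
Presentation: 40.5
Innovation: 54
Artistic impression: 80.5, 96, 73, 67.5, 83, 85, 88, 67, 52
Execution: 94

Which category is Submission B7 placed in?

Artistic impression: drop 52 → average of remaining 8 = 640/8 = 80
Weighted total:
  Originality 51 × 0.24 = 12.24
  Presentation 40.5 × 0.07 = 2.835
  Innovation 54 × 0.1 = 5.4
  Artistic impression 80 × 0.47 = 37.6
  Execution 94 × 0.12 = 11.28
Sum = 69.355
69.355 is ≥ 68.5 and < 91 → Proficient

Proficient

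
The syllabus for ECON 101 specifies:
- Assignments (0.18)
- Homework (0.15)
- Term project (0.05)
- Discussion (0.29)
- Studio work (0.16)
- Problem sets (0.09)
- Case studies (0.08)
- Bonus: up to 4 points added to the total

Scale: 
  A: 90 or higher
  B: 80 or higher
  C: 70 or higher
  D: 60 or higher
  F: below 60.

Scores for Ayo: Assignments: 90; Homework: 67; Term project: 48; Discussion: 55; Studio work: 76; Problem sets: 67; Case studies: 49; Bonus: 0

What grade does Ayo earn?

D

Weighted total:
  Assignments 90 × 0.18 = 16.2
  Homework 67 × 0.15 = 10.05
  Term project 48 × 0.05 = 2.4
  Discussion 55 × 0.29 = 15.95
  Studio work 76 × 0.16 = 12.16
  Problem sets 67 × 0.09 = 6.03
  Case studies 49 × 0.08 = 3.92
Sum = 66.71
Bonus: 66.71 + 0 = 66.71
66.71 is ≥ 60 and < 70 → D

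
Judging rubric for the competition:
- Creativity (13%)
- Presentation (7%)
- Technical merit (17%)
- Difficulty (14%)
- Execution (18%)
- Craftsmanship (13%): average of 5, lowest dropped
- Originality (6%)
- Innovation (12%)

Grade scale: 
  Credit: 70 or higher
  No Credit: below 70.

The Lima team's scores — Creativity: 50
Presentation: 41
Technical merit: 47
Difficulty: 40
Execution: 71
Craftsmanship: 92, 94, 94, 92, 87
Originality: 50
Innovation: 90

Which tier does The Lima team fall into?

Craftsmanship: drop 87 → average of remaining 4 = 372/4 = 93
Weighted total:
  Creativity 50 × 0.13 = 6.5
  Presentation 41 × 0.07 = 2.87
  Technical merit 47 × 0.17 = 7.99
  Difficulty 40 × 0.14 = 5.6
  Execution 71 × 0.18 = 12.78
  Craftsmanship 93 × 0.13 = 12.09
  Originality 50 × 0.06 = 3
  Innovation 90 × 0.12 = 10.8
Sum = 61.63
61.63 < 70 → No Credit

No Credit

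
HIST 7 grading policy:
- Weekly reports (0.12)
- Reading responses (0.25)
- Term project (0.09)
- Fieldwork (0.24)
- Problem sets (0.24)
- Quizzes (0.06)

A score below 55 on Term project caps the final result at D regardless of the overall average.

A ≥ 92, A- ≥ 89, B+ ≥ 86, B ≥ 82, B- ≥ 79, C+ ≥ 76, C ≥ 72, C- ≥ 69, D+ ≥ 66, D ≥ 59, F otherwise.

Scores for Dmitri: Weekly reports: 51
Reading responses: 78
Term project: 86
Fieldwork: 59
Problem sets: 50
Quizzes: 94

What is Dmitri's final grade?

D

Term project score 86 ≥ 55: minimum met.
Weighted total:
  Weekly reports 51 × 0.12 = 6.12
  Reading responses 78 × 0.25 = 19.5
  Term project 86 × 0.09 = 7.74
  Fieldwork 59 × 0.24 = 14.16
  Problem sets 50 × 0.24 = 12
  Quizzes 94 × 0.06 = 5.64
Sum = 65.16
65.16 is ≥ 59 and < 66 → D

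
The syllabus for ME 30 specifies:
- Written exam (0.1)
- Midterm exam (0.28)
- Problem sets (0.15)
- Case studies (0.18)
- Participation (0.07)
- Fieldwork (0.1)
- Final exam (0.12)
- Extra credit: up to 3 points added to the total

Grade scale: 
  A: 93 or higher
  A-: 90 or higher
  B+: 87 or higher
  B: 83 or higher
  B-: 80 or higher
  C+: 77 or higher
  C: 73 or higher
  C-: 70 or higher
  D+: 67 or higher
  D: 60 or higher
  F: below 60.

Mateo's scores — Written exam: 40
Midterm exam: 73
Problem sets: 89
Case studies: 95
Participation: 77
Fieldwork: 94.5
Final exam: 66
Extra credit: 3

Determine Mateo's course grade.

B-

Weighted total:
  Written exam 40 × 0.1 = 4
  Midterm exam 73 × 0.28 = 20.44
  Problem sets 89 × 0.15 = 13.35
  Case studies 95 × 0.18 = 17.1
  Participation 77 × 0.07 = 5.39
  Fieldwork 94.5 × 0.1 = 9.45
  Final exam 66 × 0.12 = 7.92
Sum = 77.65
Extra credit: 77.65 + 3 = 80.65
80.65 is ≥ 80 and < 83 → B-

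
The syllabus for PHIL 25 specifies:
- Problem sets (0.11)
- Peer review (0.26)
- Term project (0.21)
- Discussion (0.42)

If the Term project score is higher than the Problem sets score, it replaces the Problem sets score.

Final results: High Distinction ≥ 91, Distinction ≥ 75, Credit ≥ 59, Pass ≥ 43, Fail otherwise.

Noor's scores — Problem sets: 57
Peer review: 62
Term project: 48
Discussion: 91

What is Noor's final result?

Credit

Term project (48) ≤ Problem sets (57), so Problem sets stays at 57.
Weighted total:
  Problem sets 57 × 0.11 = 6.27
  Peer review 62 × 0.26 = 16.12
  Term project 48 × 0.21 = 10.08
  Discussion 91 × 0.42 = 38.22
Sum = 70.69
70.69 is ≥ 59 and < 75 → Credit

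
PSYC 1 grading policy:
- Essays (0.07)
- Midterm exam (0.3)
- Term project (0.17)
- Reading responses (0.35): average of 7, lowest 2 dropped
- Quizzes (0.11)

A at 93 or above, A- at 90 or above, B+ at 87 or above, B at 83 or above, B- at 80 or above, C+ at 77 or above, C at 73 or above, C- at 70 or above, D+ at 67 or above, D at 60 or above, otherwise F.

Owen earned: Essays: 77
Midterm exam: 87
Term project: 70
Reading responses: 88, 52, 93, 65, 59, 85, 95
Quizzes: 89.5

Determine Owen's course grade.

Reading responses: drop 52, 59 → average of remaining 5 = 426/5 = 85.2
Weighted total:
  Essays 77 × 0.07 = 5.39
  Midterm exam 87 × 0.3 = 26.1
  Term project 70 × 0.17 = 11.9
  Reading responses 85.2 × 0.35 = 29.82
  Quizzes 89.5 × 0.11 = 9.845
Sum = 83.055
83.055 is ≥ 83 and < 87 → B

B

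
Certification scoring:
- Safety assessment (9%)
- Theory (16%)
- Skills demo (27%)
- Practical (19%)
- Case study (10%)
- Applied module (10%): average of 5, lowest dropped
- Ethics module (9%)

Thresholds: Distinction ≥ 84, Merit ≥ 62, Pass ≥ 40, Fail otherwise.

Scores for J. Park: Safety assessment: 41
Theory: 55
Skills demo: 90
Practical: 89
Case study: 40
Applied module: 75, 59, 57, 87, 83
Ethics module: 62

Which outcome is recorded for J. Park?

Applied module: drop 57 → average of remaining 4 = 304/4 = 76
Weighted total:
  Safety assessment 41 × 0.09 = 3.69
  Theory 55 × 0.16 = 8.8
  Skills demo 90 × 0.27 = 24.3
  Practical 89 × 0.19 = 16.91
  Case study 40 × 0.1 = 4
  Applied module 76 × 0.1 = 7.6
  Ethics module 62 × 0.09 = 5.58
Sum = 70.88
70.88 is ≥ 62 and < 84 → Merit

Merit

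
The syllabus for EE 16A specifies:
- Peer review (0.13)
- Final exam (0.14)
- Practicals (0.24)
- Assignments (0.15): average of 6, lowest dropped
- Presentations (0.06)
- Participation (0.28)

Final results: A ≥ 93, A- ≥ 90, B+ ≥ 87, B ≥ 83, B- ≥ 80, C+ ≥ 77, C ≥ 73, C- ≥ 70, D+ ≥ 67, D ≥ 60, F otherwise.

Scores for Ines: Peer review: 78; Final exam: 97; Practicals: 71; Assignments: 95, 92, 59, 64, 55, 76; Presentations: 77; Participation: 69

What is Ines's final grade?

Assignments: drop 55 → average of remaining 5 = 386/5 = 77.2
Weighted total:
  Peer review 78 × 0.13 = 10.14
  Final exam 97 × 0.14 = 13.58
  Practicals 71 × 0.24 = 17.04
  Assignments 77.2 × 0.15 = 11.58
  Presentations 77 × 0.06 = 4.62
  Participation 69 × 0.28 = 19.32
Sum = 76.28
76.28 is ≥ 73 and < 77 → C

C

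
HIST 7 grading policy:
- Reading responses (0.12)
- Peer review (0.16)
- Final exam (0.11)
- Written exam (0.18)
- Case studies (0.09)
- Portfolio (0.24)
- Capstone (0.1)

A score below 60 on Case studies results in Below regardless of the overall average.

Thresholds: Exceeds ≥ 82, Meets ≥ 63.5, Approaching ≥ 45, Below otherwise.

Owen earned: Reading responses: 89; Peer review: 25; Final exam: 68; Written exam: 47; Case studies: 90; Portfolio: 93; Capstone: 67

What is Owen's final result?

Meets

Case studies score 90 ≥ 60: minimum met.
Weighted total:
  Reading responses 89 × 0.12 = 10.68
  Peer review 25 × 0.16 = 4
  Final exam 68 × 0.11 = 7.48
  Written exam 47 × 0.18 = 8.46
  Case studies 90 × 0.09 = 8.1
  Portfolio 93 × 0.24 = 22.32
  Capstone 67 × 0.1 = 6.7
Sum = 67.74
67.74 is ≥ 63.5 and < 82 → Meets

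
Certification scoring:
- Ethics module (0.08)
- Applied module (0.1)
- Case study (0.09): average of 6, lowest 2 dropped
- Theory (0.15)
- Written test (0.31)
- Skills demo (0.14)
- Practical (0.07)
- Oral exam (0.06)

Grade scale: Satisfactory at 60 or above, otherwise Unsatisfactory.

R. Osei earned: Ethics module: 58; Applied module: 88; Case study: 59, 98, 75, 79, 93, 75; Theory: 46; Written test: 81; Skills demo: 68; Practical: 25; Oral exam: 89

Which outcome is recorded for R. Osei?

Satisfactory

Case study: drop 59, 75 → average of remaining 4 = 345/4 = 86.25
Weighted total:
  Ethics module 58 × 0.08 = 4.64
  Applied module 88 × 0.1 = 8.8
  Case study 86.25 × 0.09 = 7.7625
  Theory 46 × 0.15 = 6.9
  Written test 81 × 0.31 = 25.11
  Skills demo 68 × 0.14 = 9.52
  Practical 25 × 0.07 = 1.75
  Oral exam 89 × 0.06 = 5.34
Sum = 69.8225
69.8225 ≥ 60 → Satisfactory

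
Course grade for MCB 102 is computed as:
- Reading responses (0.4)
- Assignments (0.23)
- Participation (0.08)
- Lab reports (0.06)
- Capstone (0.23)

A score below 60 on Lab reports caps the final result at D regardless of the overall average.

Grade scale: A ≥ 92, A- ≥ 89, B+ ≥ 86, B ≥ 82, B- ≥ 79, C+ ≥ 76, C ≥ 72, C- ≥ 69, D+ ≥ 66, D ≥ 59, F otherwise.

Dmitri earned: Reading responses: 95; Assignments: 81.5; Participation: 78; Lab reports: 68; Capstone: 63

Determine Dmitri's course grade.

B-

Lab reports score 68 ≥ 60: minimum met.
Weighted total:
  Reading responses 95 × 0.4 = 38
  Assignments 81.5 × 0.23 = 18.745
  Participation 78 × 0.08 = 6.24
  Lab reports 68 × 0.06 = 4.08
  Capstone 63 × 0.23 = 14.49
Sum = 81.555
81.555 is ≥ 79 and < 82 → B-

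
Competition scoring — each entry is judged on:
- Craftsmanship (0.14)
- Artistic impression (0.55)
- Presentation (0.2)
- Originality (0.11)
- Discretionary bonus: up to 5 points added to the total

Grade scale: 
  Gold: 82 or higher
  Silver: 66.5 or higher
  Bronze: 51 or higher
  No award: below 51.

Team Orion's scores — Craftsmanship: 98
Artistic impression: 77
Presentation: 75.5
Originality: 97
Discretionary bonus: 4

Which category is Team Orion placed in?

Gold

Weighted total:
  Craftsmanship 98 × 0.14 = 13.72
  Artistic impression 77 × 0.55 = 42.35
  Presentation 75.5 × 0.2 = 15.1
  Originality 97 × 0.11 = 10.67
Sum = 81.84
Discretionary bonus: 81.84 + 4 = 85.84
85.84 ≥ 82 → Gold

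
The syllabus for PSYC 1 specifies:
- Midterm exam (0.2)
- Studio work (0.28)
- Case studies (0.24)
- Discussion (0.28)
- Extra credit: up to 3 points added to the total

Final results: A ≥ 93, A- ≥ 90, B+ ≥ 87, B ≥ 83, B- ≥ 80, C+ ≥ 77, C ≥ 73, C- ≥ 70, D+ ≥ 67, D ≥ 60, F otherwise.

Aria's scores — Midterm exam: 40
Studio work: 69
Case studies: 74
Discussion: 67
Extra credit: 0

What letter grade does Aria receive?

D

Weighted total:
  Midterm exam 40 × 0.2 = 8
  Studio work 69 × 0.28 = 19.32
  Case studies 74 × 0.24 = 17.76
  Discussion 67 × 0.28 = 18.76
Sum = 63.84
Extra credit: 63.84 + 0 = 63.84
63.84 is ≥ 60 and < 67 → D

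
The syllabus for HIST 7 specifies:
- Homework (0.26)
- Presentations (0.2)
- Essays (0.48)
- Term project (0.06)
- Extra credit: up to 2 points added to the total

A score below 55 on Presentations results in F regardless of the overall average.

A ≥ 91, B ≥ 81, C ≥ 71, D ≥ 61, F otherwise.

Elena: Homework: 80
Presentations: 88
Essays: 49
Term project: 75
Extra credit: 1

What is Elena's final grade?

Presentations score 88 ≥ 55: minimum met.
Weighted total:
  Homework 80 × 0.26 = 20.8
  Presentations 88 × 0.2 = 17.6
  Essays 49 × 0.48 = 23.52
  Term project 75 × 0.06 = 4.5
Sum = 66.42
Extra credit: 66.42 + 1 = 67.42
67.42 is ≥ 61 and < 71 → D

D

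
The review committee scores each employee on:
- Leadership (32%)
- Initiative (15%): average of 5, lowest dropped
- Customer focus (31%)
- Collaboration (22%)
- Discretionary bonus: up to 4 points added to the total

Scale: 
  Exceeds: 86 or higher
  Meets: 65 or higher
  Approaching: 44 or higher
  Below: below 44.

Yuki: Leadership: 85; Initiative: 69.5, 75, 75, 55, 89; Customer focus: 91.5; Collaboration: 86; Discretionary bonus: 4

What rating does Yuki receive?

Initiative: drop 55 → average of remaining 4 = 308.5/4 = 77.125
Weighted total:
  Leadership 85 × 0.32 = 27.2
  Initiative 77.125 × 0.15 = 11.56875
  Customer focus 91.5 × 0.31 = 28.365
  Collaboration 86 × 0.22 = 18.92
Sum = 86.05375
Discretionary bonus: 86.05375 + 4 = 90.05375
90.05375 ≥ 86 → Exceeds

Exceeds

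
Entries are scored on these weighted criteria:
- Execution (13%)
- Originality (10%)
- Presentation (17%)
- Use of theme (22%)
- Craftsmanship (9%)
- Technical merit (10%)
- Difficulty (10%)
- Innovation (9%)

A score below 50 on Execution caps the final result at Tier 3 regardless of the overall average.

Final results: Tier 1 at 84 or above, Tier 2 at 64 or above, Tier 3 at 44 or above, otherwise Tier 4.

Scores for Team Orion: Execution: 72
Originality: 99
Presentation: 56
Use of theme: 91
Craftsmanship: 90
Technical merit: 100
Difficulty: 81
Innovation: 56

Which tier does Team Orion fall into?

Tier 2

Execution score 72 ≥ 50: minimum met.
Weighted total:
  Execution 72 × 0.13 = 9.36
  Originality 99 × 0.1 = 9.9
  Presentation 56 × 0.17 = 9.52
  Use of theme 91 × 0.22 = 20.02
  Craftsmanship 90 × 0.09 = 8.1
  Technical merit 100 × 0.1 = 10
  Difficulty 81 × 0.1 = 8.1
  Innovation 56 × 0.09 = 5.04
Sum = 80.04
80.04 is ≥ 64 and < 84 → Tier 2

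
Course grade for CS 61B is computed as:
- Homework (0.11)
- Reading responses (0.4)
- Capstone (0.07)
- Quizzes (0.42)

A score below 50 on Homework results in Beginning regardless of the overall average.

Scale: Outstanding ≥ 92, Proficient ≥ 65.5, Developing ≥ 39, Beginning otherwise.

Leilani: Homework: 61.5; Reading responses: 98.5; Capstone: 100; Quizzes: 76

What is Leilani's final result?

Homework score 61.5 ≥ 50: minimum met.
Weighted total:
  Homework 61.5 × 0.11 = 6.765
  Reading responses 98.5 × 0.4 = 39.4
  Capstone 100 × 0.07 = 7
  Quizzes 76 × 0.42 = 31.92
Sum = 85.085
85.085 is ≥ 65.5 and < 92 → Proficient

Proficient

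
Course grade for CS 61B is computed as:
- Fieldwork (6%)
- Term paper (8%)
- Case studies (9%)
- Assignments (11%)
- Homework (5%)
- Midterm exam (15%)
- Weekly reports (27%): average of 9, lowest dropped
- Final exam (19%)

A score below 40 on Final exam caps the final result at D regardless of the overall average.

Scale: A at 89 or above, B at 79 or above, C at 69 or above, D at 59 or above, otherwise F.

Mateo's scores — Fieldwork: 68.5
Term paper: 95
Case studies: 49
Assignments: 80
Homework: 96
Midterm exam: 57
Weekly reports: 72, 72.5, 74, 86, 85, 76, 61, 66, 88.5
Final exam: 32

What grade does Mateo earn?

D

Weekly reports: drop 61 → average of remaining 8 = 620/8 = 77.5
Final exam score 32 < 40: minimum not met.
Weighted total:
  Fieldwork 68.5 × 0.06 = 4.11
  Term paper 95 × 0.08 = 7.6
  Case studies 49 × 0.09 = 4.41
  Assignments 80 × 0.11 = 8.8
  Homework 96 × 0.05 = 4.8
  Midterm exam 57 × 0.15 = 8.55
  Weekly reports 77.5 × 0.27 = 20.925
  Final exam 32 × 0.19 = 6.08
Sum = 65.275
65.275 would be D; cap at D applies → D.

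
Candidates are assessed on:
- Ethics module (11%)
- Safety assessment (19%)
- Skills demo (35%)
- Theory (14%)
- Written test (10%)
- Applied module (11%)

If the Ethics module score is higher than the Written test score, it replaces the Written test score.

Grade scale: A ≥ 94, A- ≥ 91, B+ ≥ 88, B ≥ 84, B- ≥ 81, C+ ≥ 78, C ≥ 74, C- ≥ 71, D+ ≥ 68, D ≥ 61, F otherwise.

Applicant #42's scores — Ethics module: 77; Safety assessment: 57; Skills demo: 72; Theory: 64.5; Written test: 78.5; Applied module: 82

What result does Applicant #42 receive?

Ethics module (77) ≤ Written test (78.5), so Written test stays at 78.5.
Weighted total:
  Ethics module 77 × 0.11 = 8.47
  Safety assessment 57 × 0.19 = 10.83
  Skills demo 72 × 0.35 = 25.2
  Theory 64.5 × 0.14 = 9.03
  Written test 78.5 × 0.1 = 7.85
  Applied module 82 × 0.11 = 9.02
Sum = 70.4
70.4 is ≥ 68 and < 71 → D+

D+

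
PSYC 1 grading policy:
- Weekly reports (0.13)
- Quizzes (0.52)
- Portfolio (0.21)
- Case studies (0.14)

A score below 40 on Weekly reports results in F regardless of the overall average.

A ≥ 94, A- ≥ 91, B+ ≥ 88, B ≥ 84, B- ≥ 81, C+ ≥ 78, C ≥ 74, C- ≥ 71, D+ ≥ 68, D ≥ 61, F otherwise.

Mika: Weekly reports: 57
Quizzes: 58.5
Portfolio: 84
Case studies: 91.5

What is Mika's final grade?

Weekly reports score 57 ≥ 40: minimum met.
Weighted total:
  Weekly reports 57 × 0.13 = 7.41
  Quizzes 58.5 × 0.52 = 30.42
  Portfolio 84 × 0.21 = 17.64
  Case studies 91.5 × 0.14 = 12.81
Sum = 68.28
68.28 is ≥ 68 and < 71 → D+

D+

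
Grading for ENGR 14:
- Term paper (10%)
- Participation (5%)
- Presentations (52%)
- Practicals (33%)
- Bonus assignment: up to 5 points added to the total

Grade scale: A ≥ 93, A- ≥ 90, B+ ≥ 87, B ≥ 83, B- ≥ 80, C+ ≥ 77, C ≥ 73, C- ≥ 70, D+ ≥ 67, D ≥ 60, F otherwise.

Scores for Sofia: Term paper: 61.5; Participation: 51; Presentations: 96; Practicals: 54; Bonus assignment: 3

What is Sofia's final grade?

Weighted total:
  Term paper 61.5 × 0.1 = 6.15
  Participation 51 × 0.05 = 2.55
  Presentations 96 × 0.52 = 49.92
  Practicals 54 × 0.33 = 17.82
Sum = 76.44
Bonus assignment: 76.44 + 3 = 79.44
79.44 is ≥ 77 and < 80 → C+

C+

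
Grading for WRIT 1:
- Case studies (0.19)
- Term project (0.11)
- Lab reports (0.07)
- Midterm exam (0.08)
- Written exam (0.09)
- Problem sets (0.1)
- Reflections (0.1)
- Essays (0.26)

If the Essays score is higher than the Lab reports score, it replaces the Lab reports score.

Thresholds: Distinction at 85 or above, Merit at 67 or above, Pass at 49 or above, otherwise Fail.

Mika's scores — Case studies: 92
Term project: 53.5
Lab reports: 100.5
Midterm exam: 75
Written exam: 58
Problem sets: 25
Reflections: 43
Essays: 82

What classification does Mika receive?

Merit

Essays (82) ≤ Lab reports (100.5), so Lab reports stays at 100.5.
Weighted total:
  Case studies 92 × 0.19 = 17.48
  Term project 53.5 × 0.11 = 5.885
  Lab reports 100.5 × 0.07 = 7.035
  Midterm exam 75 × 0.08 = 6
  Written exam 58 × 0.09 = 5.22
  Problem sets 25 × 0.1 = 2.5
  Reflections 43 × 0.1 = 4.3
  Essays 82 × 0.26 = 21.32
Sum = 69.74
69.74 is ≥ 67 and < 85 → Merit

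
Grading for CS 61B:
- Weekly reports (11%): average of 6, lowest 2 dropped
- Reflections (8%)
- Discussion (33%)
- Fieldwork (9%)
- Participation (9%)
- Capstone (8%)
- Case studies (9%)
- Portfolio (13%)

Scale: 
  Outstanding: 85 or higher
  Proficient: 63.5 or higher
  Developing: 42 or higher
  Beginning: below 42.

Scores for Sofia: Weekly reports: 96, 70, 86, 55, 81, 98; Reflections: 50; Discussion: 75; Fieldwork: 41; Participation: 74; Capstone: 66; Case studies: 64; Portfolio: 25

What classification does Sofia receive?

Developing

Weekly reports: drop 55, 70 → average of remaining 4 = 361/4 = 90.25
Weighted total:
  Weekly reports 90.25 × 0.11 = 9.9275
  Reflections 50 × 0.08 = 4
  Discussion 75 × 0.33 = 24.75
  Fieldwork 41 × 0.09 = 3.69
  Participation 74 × 0.09 = 6.66
  Capstone 66 × 0.08 = 5.28
  Case studies 64 × 0.09 = 5.76
  Portfolio 25 × 0.13 = 3.25
Sum = 63.3175
63.3175 is ≥ 42 and < 63.5 → Developing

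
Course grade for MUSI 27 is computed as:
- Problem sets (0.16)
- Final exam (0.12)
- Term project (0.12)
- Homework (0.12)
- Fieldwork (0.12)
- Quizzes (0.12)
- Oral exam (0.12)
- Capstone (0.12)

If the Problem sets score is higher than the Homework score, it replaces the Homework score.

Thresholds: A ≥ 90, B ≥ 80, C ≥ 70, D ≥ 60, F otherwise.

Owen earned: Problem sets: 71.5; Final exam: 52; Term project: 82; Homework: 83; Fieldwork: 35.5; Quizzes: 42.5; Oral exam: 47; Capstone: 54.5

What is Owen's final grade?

Problem sets (71.5) ≤ Homework (83), so Homework stays at 83.
Weighted total:
  Problem sets 71.5 × 0.16 = 11.44
  Final exam 52 × 0.12 = 6.24
  Term project 82 × 0.12 = 9.84
  Homework 83 × 0.12 = 9.96
  Fieldwork 35.5 × 0.12 = 4.26
  Quizzes 42.5 × 0.12 = 5.1
  Oral exam 47 × 0.12 = 5.64
  Capstone 54.5 × 0.12 = 6.54
Sum = 59.02
59.02 < 60 → F

F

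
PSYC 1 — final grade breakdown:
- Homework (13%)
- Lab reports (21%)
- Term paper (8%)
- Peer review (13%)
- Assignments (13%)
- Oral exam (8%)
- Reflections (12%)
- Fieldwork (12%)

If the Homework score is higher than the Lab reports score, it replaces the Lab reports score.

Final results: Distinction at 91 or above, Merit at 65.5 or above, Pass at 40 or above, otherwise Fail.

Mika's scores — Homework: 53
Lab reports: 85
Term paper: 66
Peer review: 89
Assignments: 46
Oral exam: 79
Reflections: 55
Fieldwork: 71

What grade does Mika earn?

Homework (53) ≤ Lab reports (85), so Lab reports stays at 85.
Weighted total:
  Homework 53 × 0.13 = 6.89
  Lab reports 85 × 0.21 = 17.85
  Term paper 66 × 0.08 = 5.28
  Peer review 89 × 0.13 = 11.57
  Assignments 46 × 0.13 = 5.98
  Oral exam 79 × 0.08 = 6.32
  Reflections 55 × 0.12 = 6.6
  Fieldwork 71 × 0.12 = 8.52
Sum = 69.01
69.01 is ≥ 65.5 and < 91 → Merit

Merit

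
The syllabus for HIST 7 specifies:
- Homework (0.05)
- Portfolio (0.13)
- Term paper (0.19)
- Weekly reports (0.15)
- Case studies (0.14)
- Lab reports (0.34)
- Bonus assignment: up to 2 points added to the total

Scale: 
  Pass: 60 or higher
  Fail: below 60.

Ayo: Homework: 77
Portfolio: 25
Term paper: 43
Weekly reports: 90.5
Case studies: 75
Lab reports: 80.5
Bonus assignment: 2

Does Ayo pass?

Pass

Weighted total:
  Homework 77 × 0.05 = 3.85
  Portfolio 25 × 0.13 = 3.25
  Term paper 43 × 0.19 = 8.17
  Weekly reports 90.5 × 0.15 = 13.575
  Case studies 75 × 0.14 = 10.5
  Lab reports 80.5 × 0.34 = 27.37
Sum = 66.715
Bonus assignment: 66.715 + 2 = 68.715
68.715 ≥ 60 → Pass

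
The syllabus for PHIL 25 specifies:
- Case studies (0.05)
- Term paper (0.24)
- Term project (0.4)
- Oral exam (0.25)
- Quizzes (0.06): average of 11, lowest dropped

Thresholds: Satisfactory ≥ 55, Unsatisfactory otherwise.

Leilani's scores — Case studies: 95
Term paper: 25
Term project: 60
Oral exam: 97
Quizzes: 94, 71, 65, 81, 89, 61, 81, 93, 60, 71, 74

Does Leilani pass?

Quizzes: drop 60 → average of remaining 10 = 780/10 = 78
Weighted total:
  Case studies 95 × 0.05 = 4.75
  Term paper 25 × 0.24 = 6
  Term project 60 × 0.4 = 24
  Oral exam 97 × 0.25 = 24.25
  Quizzes 78 × 0.06 = 4.68
Sum = 63.68
63.68 ≥ 55 → Satisfactory

Satisfactory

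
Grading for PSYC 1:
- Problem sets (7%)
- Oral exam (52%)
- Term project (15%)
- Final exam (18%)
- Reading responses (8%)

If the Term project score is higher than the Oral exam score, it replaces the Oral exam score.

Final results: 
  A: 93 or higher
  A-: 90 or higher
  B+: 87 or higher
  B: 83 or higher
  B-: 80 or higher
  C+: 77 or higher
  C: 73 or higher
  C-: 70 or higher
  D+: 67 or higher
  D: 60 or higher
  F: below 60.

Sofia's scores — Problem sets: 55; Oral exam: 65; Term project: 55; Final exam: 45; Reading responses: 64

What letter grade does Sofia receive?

Term project (55) ≤ Oral exam (65), so Oral exam stays at 65.
Weighted total:
  Problem sets 55 × 0.07 = 3.85
  Oral exam 65 × 0.52 = 33.8
  Term project 55 × 0.15 = 8.25
  Final exam 45 × 0.18 = 8.1
  Reading responses 64 × 0.08 = 5.12
Sum = 59.12
59.12 < 60 → F

F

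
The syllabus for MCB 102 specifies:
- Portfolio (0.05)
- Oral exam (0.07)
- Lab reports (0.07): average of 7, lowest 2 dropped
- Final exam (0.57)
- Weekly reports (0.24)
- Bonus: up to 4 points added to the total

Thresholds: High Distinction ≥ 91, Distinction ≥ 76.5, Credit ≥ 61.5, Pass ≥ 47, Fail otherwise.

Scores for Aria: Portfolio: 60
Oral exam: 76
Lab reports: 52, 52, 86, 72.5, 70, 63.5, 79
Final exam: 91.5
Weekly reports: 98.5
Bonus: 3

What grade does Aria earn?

Lab reports: drop 52, 52 → average of remaining 5 = 371/5 = 74.2
Weighted total:
  Portfolio 60 × 0.05 = 3
  Oral exam 76 × 0.07 = 5.32
  Lab reports 74.2 × 0.07 = 5.194
  Final exam 91.5 × 0.57 = 52.155
  Weekly reports 98.5 × 0.24 = 23.64
Sum = 89.309
Bonus: 89.309 + 3 = 92.309
92.309 ≥ 91 → High Distinction

High Distinction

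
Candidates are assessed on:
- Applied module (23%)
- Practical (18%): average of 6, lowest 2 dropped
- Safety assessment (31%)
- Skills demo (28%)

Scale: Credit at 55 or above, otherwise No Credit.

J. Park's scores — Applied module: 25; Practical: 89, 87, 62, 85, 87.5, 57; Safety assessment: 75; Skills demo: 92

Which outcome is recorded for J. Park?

Practical: drop 57, 62 → average of remaining 4 = 348.5/4 = 87.125
Weighted total:
  Applied module 25 × 0.23 = 5.75
  Practical 87.125 × 0.18 = 15.6825
  Safety assessment 75 × 0.31 = 23.25
  Skills demo 92 × 0.28 = 25.76
Sum = 70.4425
70.4425 ≥ 55 → Credit

Credit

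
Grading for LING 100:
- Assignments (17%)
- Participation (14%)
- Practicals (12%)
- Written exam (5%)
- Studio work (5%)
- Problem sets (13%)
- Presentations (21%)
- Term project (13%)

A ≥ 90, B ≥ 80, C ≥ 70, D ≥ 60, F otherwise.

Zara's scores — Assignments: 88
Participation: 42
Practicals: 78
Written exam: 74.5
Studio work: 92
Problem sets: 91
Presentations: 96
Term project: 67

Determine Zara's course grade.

C

Weighted total:
  Assignments 88 × 0.17 = 14.96
  Participation 42 × 0.14 = 5.88
  Practicals 78 × 0.12 = 9.36
  Written exam 74.5 × 0.05 = 3.725
  Studio work 92 × 0.05 = 4.6
  Problem sets 91 × 0.13 = 11.83
  Presentations 96 × 0.21 = 20.16
  Term project 67 × 0.13 = 8.71
Sum = 79.225
79.225 is ≥ 70 and < 80 → C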